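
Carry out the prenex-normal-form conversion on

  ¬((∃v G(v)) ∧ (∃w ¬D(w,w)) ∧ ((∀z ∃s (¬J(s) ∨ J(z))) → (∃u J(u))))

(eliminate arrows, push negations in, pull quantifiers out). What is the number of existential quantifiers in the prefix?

Eliminate → and ↔ using ¬ and ∨.
  ¬((∃v G(v)) ∧ (∃w ¬D(w,w)) ∧ (¬(∀z ∃s (¬J(s) ∨ J(z))) ∨ (∃u J(u))))
Drive negations inward (¬∀x A ≡ ∃x ¬A, ¬∃x A ≡ ∀x ¬A, De Morgan for ∧/∨):
  (∀v ¬G(v)) ∨ (∀w D(w,w)) ∨ (∀z ∃s (¬J(s) ∨ J(z))) ∧ (∀u ¬J(u))
Extract every quantifier outward, since the variables are now distinct and don't occur free across branches:
  ∀v ∀w ∀z ∃s ∀u (¬G(v) ∨ D(w,w) ∨ (¬J(s) ∨ J(z)) ∧ ¬J(u))
The prefix is ∀v ∀w ∀z ∃s ∀u: 4 universal, 1 existential.

1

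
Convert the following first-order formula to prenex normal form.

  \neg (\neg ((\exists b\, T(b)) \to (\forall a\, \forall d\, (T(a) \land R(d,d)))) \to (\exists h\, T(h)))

Rewrite implications/biconditionals: A → B as ¬A ∨ B.
  \neg (\neg \neg (\neg (\exists b\, T(b)) \lor (\forall a\, \forall d\, (T(a) \land R(d,d)))) \lor (\exists h\, T(h)))
Drive negations inward (¬∀x A ≡ ∃x ¬A, ¬∃x A ≡ ∀x ¬A, De Morgan for ∧/∨):
  (\exists b\, T(b)) \land (\exists a\, \exists d\, (\neg T(a) \lor \neg R(d,d))) \land (\forall h\, \neg T(h))
Pull the quantifiers to the front (each side's bound variable is not free in the other side):
  \exists b\, \exists a\, \exists d\, \forall h\, (T(b) \land (\neg T(a) \lor \neg R(d,d)) \land \neg T(h))

\exists b\, \exists a\, \exists d\, \forall h\, (T(b) \land (\neg T(a) \lor \neg R(d,d)) \land \neg T(h))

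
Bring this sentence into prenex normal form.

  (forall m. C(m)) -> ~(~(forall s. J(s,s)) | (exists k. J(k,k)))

exists m. forall s. forall k. (~C(m) | J(s,s) & ~J(k,k))

First replace A → B with ¬A ∨ B.
  ~(forall m. C(m)) | ~(~(forall s. J(s,s)) | (exists k. J(k,k)))
Move each ¬ inward, flipping quantifiers it crosses:
  (exists m. ~C(m)) | (forall s. J(s,s)) & (forall k. ~J(k,k))
Pull the quantifiers to the front (each side's bound variable is not free in the other side):
  exists m. forall s. forall k. (~C(m) | J(s,s) & ~J(k,k))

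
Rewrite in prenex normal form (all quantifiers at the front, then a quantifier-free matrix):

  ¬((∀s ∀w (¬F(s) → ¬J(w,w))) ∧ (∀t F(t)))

Rewrite implications/biconditionals: A → B as ¬A ∨ B.
  ¬((∀s ∀w (¬¬F(s) ∨ ¬J(w,w))) ∧ (∀t F(t)))
Drive negations inward (¬∀x A ≡ ∃x ¬A, ¬∃x A ≡ ∀x ¬A, De Morgan for ∧/∨):
  (∃s ∃w (¬F(s) ∧ J(w,w))) ∨ (∃t ¬F(t))
All bound variables are already distinct, so no renaming is needed.
Pull the quantifiers to the front (each side's bound variable is not free in the other side):
  ∃s ∃w ∃t (¬F(s) ∧ J(w,w) ∨ ¬F(t))

∃s ∃w ∃t (¬F(s) ∧ J(w,w) ∨ ¬F(t))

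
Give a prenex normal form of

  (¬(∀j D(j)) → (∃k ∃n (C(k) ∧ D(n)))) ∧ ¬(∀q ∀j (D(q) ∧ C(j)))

Rewrite implications/biconditionals: A → B as ¬A ∨ B.
  (¬¬(∀j D(j)) ∨ (∃k ∃n (C(k) ∧ D(n)))) ∧ ¬(∀q ∀j (D(q) ∧ C(j)))
Drive negations inward (¬∀x A ≡ ∃x ¬A, ¬∃x A ≡ ∀x ¬A, De Morgan for ∧/∨):
  ((∀j D(j)) ∨ (∃k ∃n (C(k) ∧ D(n)))) ∧ (∃q ∃j (¬D(q) ∨ ¬C(j)))
Give each quantifier a distinct variable: j↦v1.
  ((∀j D(j)) ∨ (∃k ∃n (C(k) ∧ D(n)))) ∧ (∃q ∃v1 (¬D(q) ∨ ¬C(v1)))
Finally move all quantifiers to the prefix:
  ∀j ∃k ∃n ∃q ∃v1 ((D(j) ∨ C(k) ∧ D(n)) ∧ (¬D(q) ∨ ¬C(v1)))

∀j ∃k ∃n ∃q ∃v1 ((D(j) ∨ C(k) ∧ D(n)) ∧ (¬D(q) ∨ ¬C(v1)))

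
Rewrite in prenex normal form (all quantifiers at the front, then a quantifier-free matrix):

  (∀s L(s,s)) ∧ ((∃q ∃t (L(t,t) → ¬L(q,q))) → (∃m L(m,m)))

∀s ∀q ∀t ∃m (L(s,s) ∧ (L(t,t) ∧ L(q,q) ∨ L(m,m)))

First replace A → B with ¬A ∨ B.
  (∀s L(s,s)) ∧ (¬(∃q ∃t (¬L(t,t) ∨ ¬L(q,q))) ∨ (∃m L(m,m)))
Move each ¬ inward, flipping quantifiers it crosses:
  (∀s L(s,s)) ∧ ((∀q ∀t (L(t,t) ∧ L(q,q))) ∨ (∃m L(m,m)))
Pull the quantifiers to the front (each side's bound variable is not free in the other side):
  ∀s ∀q ∀t ∃m (L(s,s) ∧ (L(t,t) ∧ L(q,q) ∨ L(m,m)))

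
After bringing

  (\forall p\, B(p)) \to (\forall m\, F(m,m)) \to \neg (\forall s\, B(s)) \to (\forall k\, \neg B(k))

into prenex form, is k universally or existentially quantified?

universal

First replace A → B with ¬A ∨ B.
  \neg (\forall p\, B(p)) \lor \neg (\forall m\, F(m,m)) \lor \neg \neg (\forall s\, B(s)) \lor (\forall k\, \neg B(k))
Drive negations inward (¬∀x A ≡ ∃x ¬A, ¬∃x A ≡ ∀x ¬A, De Morgan for ∧/∨):
  (\exists p\, \neg B(p)) \lor (\exists m\, \neg F(m,m)) \lor (\forall s\, B(s)) \lor (\forall k\, \neg B(k))
Extract every quantifier outward, since the variables are now distinct and don't occur free across branches:
  \exists p\, \exists m\, \forall s\, \forall k\, (\neg B(p) \lor \neg F(m,m) \lor B(s) \lor \neg B(k))
The quantifier \forall k sits under an even number of negations (counting the antecedent side of each →), so it remains universal.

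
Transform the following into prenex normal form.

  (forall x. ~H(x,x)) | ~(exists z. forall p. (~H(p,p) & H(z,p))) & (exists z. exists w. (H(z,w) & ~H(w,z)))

forall x. forall z. exists p. exists y1. exists w. (~H(x,x) | (H(p,p) | ~H(z,p)) & H(y1,w) & ~H(w,y1))

Push ¬ through the quantifiers and connectives to reach negation normal form:
  (forall x. ~H(x,x)) | (forall z. exists p. (H(p,p) | ~H(z,p))) & (exists z. exists w. (H(z,w) & ~H(w,z)))
Standardize variables apart so no two quantifiers bind the same name: z↦y1.
  (forall x. ~H(x,x)) | (forall z. exists p. (H(p,p) | ~H(z,p))) & (exists y1. exists w. (H(y1,w) & ~H(w,y1)))
Finally move all quantifiers to the prefix:
  forall x. forall z. exists p. exists y1. exists w. (~H(x,x) | (H(p,p) | ~H(z,p)) & H(y1,w) & ~H(w,y1))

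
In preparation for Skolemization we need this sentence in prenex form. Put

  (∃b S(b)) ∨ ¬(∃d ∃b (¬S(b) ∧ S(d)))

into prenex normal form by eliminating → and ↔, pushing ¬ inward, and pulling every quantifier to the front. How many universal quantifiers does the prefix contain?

Move each ¬ inward, flipping quantifiers it crosses:
  (∃b S(b)) ∨ (∀d ∀b (S(b) ∨ ¬S(d)))
Give each quantifier a distinct variable: b↦w1.
  (∃b S(b)) ∨ (∀d ∀w1 (S(w1) ∨ ¬S(d)))
Pull the quantifiers to the front (each side's bound variable is not free in the other side):
  ∃b ∀d ∀w1 (S(b) ∨ S(w1) ∨ ¬S(d))
The prefix is ∃b ∀d ∀w1: 2 universal, 1 existential.

2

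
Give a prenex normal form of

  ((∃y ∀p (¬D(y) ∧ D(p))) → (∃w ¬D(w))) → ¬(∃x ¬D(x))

∃y ∀p ∀w ∀x (¬D(y) ∧ D(p) ∧ D(w) ∨ D(x))

Rewrite implications/biconditionals: A → B as ¬A ∨ B.
  ¬(¬(∃y ∀p (¬D(y) ∧ D(p))) ∨ (∃w ¬D(w))) ∨ ¬(∃x ¬D(x))
Move each ¬ inward, flipping quantifiers it crosses:
  (∃y ∀p (¬D(y) ∧ D(p))) ∧ (∀w D(w)) ∨ (∀x D(x))
All bound variables are already distinct, so no renaming is needed.
Pull the quantifiers to the front (each side's bound variable is not free in the other side):
  ∃y ∀p ∀w ∀x (¬D(y) ∧ D(p) ∧ D(w) ∨ D(x))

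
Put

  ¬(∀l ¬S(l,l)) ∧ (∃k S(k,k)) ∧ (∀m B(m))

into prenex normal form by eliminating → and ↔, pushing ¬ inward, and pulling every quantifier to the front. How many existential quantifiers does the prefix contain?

Push ¬ through the quantifiers and connectives to reach negation normal form:
  (∃l S(l,l)) ∧ (∃k S(k,k)) ∧ (∀m B(m))
All bound variables are already distinct, so no renaming is needed.
Extract every quantifier outward, since the variables are now distinct and don't occur free across branches:
  ∃l ∃k ∀m (S(l,l) ∧ S(k,k) ∧ B(m))
The prefix is ∃l ∃k ∀m: 1 universal, 2 existential.

2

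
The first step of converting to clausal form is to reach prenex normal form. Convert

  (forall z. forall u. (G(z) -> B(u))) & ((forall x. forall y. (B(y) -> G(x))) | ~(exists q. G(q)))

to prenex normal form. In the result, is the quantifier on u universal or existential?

Rewrite implications/biconditionals: A → B as ¬A ∨ B.
  (forall z. forall u. (~G(z) | B(u))) & ((forall x. forall y. (~B(y) | G(x))) | ~(exists q. G(q)))
Move each ¬ inward, flipping quantifiers it crosses:
  (forall z. forall u. (~G(z) | B(u))) & ((forall x. forall y. (~B(y) | G(x))) | (forall q. ~G(q)))
All bound variables are already distinct, so no renaming is needed.
Extract every quantifier outward, since the variables are now distinct and don't occur free across branches:
  forall z. forall u. forall x. forall y. forall q. ((~G(z) | B(u)) & (~B(y) | G(x) | ~G(q)))
The quantifier forall u sits under an even number of negations (counting the antecedent side of each →), so it remains universal.

universal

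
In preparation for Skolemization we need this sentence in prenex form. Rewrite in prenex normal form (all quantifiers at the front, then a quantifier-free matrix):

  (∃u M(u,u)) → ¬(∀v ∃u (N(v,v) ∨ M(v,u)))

Eliminate → and ↔ using ¬ and ∨.
  ¬(∃u M(u,u)) ∨ ¬(∀v ∃u (N(v,v) ∨ M(v,u)))
Drive negations inward (¬∀x A ≡ ∃x ¬A, ¬∃x A ≡ ∀x ¬A, De Morgan for ∧/∨):
  (∀u ¬M(u,u)) ∨ (∃v ∀u (¬N(v,v) ∧ ¬M(v,u)))
Standardize variables apart so no two quantifiers bind the same name: u↦b.
  (∀u ¬M(u,u)) ∨ (∃v ∀b (¬N(v,v) ∧ ¬M(v,b)))
Finally move all quantifiers to the prefix:
  ∀u ∃v ∀b (¬M(u,u) ∨ ¬N(v,v) ∧ ¬M(v,b))

∀u ∃v ∀b (¬M(u,u) ∨ ¬N(v,v) ∧ ¬M(v,b))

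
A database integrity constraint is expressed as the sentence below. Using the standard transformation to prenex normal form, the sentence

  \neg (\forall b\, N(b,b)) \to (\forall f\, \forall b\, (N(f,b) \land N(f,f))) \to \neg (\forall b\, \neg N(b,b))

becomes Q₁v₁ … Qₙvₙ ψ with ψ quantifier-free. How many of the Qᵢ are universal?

First replace A → B with ¬A ∨ B.
  \neg \neg (\forall b\, N(b,b)) \lor \neg (\forall f\, \forall b\, (N(f,b) \land N(f,f))) \lor \neg (\forall b\, \neg N(b,b))
Move each ¬ inward, flipping quantifiers it crosses:
  (\forall b\, N(b,b)) \lor (\exists f\, \exists b\, (\neg N(f,b) \lor \neg N(f,f))) \lor (\exists b\, N(b,b))
Give each quantifier a distinct variable: b↦w1, b↦x.
  (\forall b\, N(b,b)) \lor (\exists f\, \exists w1\, (\neg N(f,w1) \lor \neg N(f,f))) \lor (\exists x\, N(x,x))
Finally move all quantifiers to the prefix:
  \forall b\, \exists f\, \exists w1\, \exists x\, (N(b,b) \lor \neg N(f,w1) \lor \neg N(f,f) \lor N(x,x))
The prefix is \forall b \exists f \exists w1 \exists x: 1 universal, 3 existential.

1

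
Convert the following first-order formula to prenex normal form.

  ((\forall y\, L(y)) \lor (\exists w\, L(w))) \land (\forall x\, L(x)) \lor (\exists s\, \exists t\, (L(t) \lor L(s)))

\forall y\, \exists w\, \forall x\, \exists s\, \exists t\, ((L(y) \lor L(w)) \land L(x) \lor L(t) \lor L(s))

All bound variables are already distinct, so no renaming is needed.
Extract every quantifier outward, since the variables are now distinct and don't occur free across branches:
  \forall y\, \exists w\, \forall x\, \exists s\, \exists t\, ((L(y) \lor L(w)) \land L(x) \lor L(t) \lor L(s))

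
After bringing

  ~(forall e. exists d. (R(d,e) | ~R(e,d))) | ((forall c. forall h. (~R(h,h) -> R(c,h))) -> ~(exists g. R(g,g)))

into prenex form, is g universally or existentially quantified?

Eliminate → and ↔ using ¬ and ∨.
  ~(forall e. exists d. (R(d,e) | ~R(e,d))) | ~(forall c. forall h. (~~R(h,h) | R(c,h))) | ~(exists g. R(g,g))
Move each ¬ inward, flipping quantifiers it crosses:
  (exists e. forall d. (~R(d,e) & R(e,d))) | (exists c. exists h. (~R(h,h) & ~R(c,h))) | (forall g. ~R(g,g))
Extract every quantifier outward, since the variables are now distinct and don't occur free across branches:
  exists e. forall d. exists c. exists h. forall g. (~R(d,e) & R(e,d) | ~R(h,h) & ~R(c,h) | ~R(g,g))
The quantifier exists g sits under an odd number of negations (counting the antecedent side of each →), so it flips to forall g.

universal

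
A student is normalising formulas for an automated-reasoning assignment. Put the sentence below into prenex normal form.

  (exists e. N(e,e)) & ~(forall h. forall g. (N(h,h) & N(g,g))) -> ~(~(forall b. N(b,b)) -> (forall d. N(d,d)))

forall e. forall h. forall g. exists b. exists d. (~N(e,e) | N(h,h) & N(g,g) | ~N(b,b) & ~N(d,d))

Eliminate → and ↔ using ¬ and ∨.
  ~((exists e. N(e,e)) & ~(forall h. forall g. (N(h,h) & N(g,g)))) | ~(~~(forall b. N(b,b)) | (forall d. N(d,d)))
Move each ¬ inward, flipping quantifiers it crosses:
  (forall e. ~N(e,e)) | (forall h. forall g. (N(h,h) & N(g,g))) | (exists b. ~N(b,b)) & (exists d. ~N(d,d))
Finally move all quantifiers to the prefix:
  forall e. forall h. forall g. exists b. exists d. (~N(e,e) | N(h,h) & N(g,g) | ~N(b,b) & ~N(d,d))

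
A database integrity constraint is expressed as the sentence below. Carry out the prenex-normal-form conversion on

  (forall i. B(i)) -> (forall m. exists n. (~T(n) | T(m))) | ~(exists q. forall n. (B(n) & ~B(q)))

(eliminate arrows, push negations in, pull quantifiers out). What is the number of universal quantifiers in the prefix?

2

Rewrite implications/biconditionals: A → B as ¬A ∨ B.
  ~(forall i. B(i)) | (forall m. exists n. (~T(n) | T(m))) | ~(exists q. forall n. (B(n) & ~B(q)))
Drive negations inward (¬∀x A ≡ ∃x ¬A, ¬∃x A ≡ ∀x ¬A, De Morgan for ∧/∨):
  (exists i. ~B(i)) | (forall m. exists n. (~T(n) | T(m))) | (forall q. exists n. (~B(n) | B(q)))
Give each quantifier a distinct variable: n↦w1.
  (exists i. ~B(i)) | (forall m. exists n. (~T(n) | T(m))) | (forall q. exists w1. (~B(w1) | B(q)))
Finally move all quantifiers to the prefix:
  exists i. forall m. exists n. forall q. exists w1. (~B(i) | ~T(n) | T(m) | ~B(w1) | B(q))
The prefix is exists i forall m exists n forall q exists w1: 2 universal, 3 existential.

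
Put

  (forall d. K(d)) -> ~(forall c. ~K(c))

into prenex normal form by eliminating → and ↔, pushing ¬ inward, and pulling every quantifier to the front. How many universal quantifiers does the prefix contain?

0

Rewrite implications/biconditionals: A → B as ¬A ∨ B.
  ~(forall d. K(d)) | ~(forall c. ~K(c))
Move each ¬ inward, flipping quantifiers it crosses:
  (exists d. ~K(d)) | (exists c. K(c))
Extract every quantifier outward, since the variables are now distinct and don't occur free across branches:
  exists d. exists c. (~K(d) | K(c))
The prefix is exists d exists c: 0 universal, 2 existential.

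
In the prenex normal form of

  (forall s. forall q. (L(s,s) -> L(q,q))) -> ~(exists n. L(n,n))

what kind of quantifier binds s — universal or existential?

existential

First replace A → B with ¬A ∨ B.
  ~(forall s. forall q. (~L(s,s) | L(q,q))) | ~(exists n. L(n,n))
Move each ¬ inward, flipping quantifiers it crosses:
  (exists s. exists q. (L(s,s) & ~L(q,q))) | (forall n. ~L(n,n))
All bound variables are already distinct, so no renaming is needed.
Pull the quantifiers to the front (each side's bound variable is not free in the other side):
  exists s. exists q. forall n. (L(s,s) & ~L(q,q) | ~L(n,n))
The quantifier forall s sits under an odd number of negations (counting the antecedent side of each →), so it flips to exists s.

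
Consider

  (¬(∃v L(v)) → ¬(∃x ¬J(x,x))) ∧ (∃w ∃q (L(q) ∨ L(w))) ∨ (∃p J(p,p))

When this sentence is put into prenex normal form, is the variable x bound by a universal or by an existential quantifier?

universal

First replace A → B with ¬A ∨ B.
  (¬¬(∃v L(v)) ∨ ¬(∃x ¬J(x,x))) ∧ (∃w ∃q (L(q) ∨ L(w))) ∨ (∃p J(p,p))
Move each ¬ inward, flipping quantifiers it crosses:
  ((∃v L(v)) ∨ (∀x J(x,x))) ∧ (∃w ∃q (L(q) ∨ L(w))) ∨ (∃p J(p,p))
Extract every quantifier outward, since the variables are now distinct and don't occur free across branches:
  ∃v ∀x ∃w ∃q ∃p ((L(v) ∨ J(x,x)) ∧ (L(q) ∨ L(w)) ∨ J(p,p))
The quantifier ∃x sits under an odd number of negations (counting the antecedent side of each →), so it flips to ∀x.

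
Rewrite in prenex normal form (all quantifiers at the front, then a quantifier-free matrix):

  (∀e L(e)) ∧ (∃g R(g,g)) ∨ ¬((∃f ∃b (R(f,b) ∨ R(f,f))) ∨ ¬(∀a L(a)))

Move each ¬ inward, flipping quantifiers it crosses:
  (∀e L(e)) ∧ (∃g R(g,g)) ∨ (∀f ∀b (¬R(f,b) ∧ ¬R(f,f))) ∧ (∀a L(a))
All bound variables are already distinct, so no renaming is needed.
Extract every quantifier outward, since the variables are now distinct and don't occur free across branches:
  ∀e ∃g ∀f ∀b ∀a (L(e) ∧ R(g,g) ∨ ¬R(f,b) ∧ ¬R(f,f) ∧ L(a))

∀e ∃g ∀f ∀b ∀a (L(e) ∧ R(g,g) ∨ ¬R(f,b) ∧ ¬R(f,f) ∧ L(a))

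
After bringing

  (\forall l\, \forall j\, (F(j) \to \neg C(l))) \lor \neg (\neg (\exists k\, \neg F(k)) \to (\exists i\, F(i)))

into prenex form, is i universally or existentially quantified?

First replace A → B with ¬A ∨ B.
  (\forall l\, \forall j\, (\neg F(j) \lor \neg C(l))) \lor \neg (\neg \neg (\exists k\, \neg F(k)) \lor (\exists i\, F(i)))
Move each ¬ inward, flipping quantifiers it crosses:
  (\forall l\, \forall j\, (\neg F(j) \lor \neg C(l))) \lor (\forall k\, F(k)) \land (\forall i\, \neg F(i))
All bound variables are already distinct, so no renaming is needed.
Finally move all quantifiers to the prefix:
  \forall l\, \forall j\, \forall k\, \forall i\, (\neg F(j) \lor \neg C(l) \lor F(k) \land \neg F(i))
The quantifier \exists i sits under an odd number of negations (counting the antecedent side of each →), so it flips to \forall i.

universal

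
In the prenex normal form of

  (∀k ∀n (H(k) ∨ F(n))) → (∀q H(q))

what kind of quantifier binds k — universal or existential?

existential

Rewrite implications/biconditionals: A → B as ¬A ∨ B.
  ¬(∀k ∀n (H(k) ∨ F(n))) ∨ (∀q H(q))
Drive negations inward (¬∀x A ≡ ∃x ¬A, ¬∃x A ≡ ∀x ¬A, De Morgan for ∧/∨):
  (∃k ∃n (¬H(k) ∧ ¬F(n))) ∨ (∀q H(q))
Extract every quantifier outward, since the variables are now distinct and don't occur free across branches:
  ∃k ∃n ∀q (¬H(k) ∧ ¬F(n) ∨ H(q))
The quantifier ∀k sits under an odd number of negations (counting the antecedent side of each →), so it flips to ∃k.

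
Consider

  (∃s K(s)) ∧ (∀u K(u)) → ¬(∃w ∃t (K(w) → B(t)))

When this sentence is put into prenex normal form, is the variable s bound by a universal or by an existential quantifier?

universal

First replace A → B with ¬A ∨ B.
  ¬((∃s K(s)) ∧ (∀u K(u))) ∨ ¬(∃w ∃t (¬K(w) ∨ B(t)))
Push ¬ through the quantifiers and connectives to reach negation normal form:
  (∀s ¬K(s)) ∨ (∃u ¬K(u)) ∨ (∀w ∀t (K(w) ∧ ¬B(t)))
All bound variables are already distinct, so no renaming is needed.
Finally move all quantifiers to the prefix:
  ∀s ∃u ∀w ∀t (¬K(s) ∨ ¬K(u) ∨ K(w) ∧ ¬B(t))
The quantifier ∃s sits under an odd number of negations (counting the antecedent side of each →), so it flips to ∀s.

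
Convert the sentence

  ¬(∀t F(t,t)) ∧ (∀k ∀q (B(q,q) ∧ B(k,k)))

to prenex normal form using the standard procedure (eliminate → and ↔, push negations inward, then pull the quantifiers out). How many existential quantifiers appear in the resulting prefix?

Move each ¬ inward, flipping quantifiers it crosses:
  (∃t ¬F(t,t)) ∧ (∀k ∀q (B(q,q) ∧ B(k,k)))
Pull the quantifiers to the front (each side's bound variable is not free in the other side):
  ∃t ∀k ∀q (¬F(t,t) ∧ B(q,q) ∧ B(k,k))
The prefix is ∃t ∀k ∀q: 2 universal, 1 existential.

1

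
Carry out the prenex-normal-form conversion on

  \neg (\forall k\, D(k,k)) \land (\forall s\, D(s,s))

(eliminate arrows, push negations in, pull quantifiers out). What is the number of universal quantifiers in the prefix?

1

Move each ¬ inward, flipping quantifiers it crosses:
  (\exists k\, \neg D(k,k)) \land (\forall s\, D(s,s))
All bound variables are already distinct, so no renaming is needed.
Extract every quantifier outward, since the variables are now distinct and don't occur free across branches:
  \exists k\, \forall s\, (\neg D(k,k) \land D(s,s))
The prefix is \exists k \forall s: 1 universal, 1 existential.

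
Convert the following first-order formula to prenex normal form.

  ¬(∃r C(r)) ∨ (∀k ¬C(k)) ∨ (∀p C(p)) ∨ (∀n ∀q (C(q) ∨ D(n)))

∀r ∀k ∀p ∀n ∀q (¬C(r) ∨ ¬C(k) ∨ C(p) ∨ C(q) ∨ D(n))

Push ¬ through the quantifiers and connectives to reach negation normal form:
  (∀r ¬C(r)) ∨ (∀k ¬C(k)) ∨ (∀p C(p)) ∨ (∀n ∀q (C(q) ∨ D(n)))
All bound variables are already distinct, so no renaming is needed.
Extract every quantifier outward, since the variables are now distinct and don't occur free across branches:
  ∀r ∀k ∀p ∀n ∀q (¬C(r) ∨ ¬C(k) ∨ C(p) ∨ C(q) ∨ D(n))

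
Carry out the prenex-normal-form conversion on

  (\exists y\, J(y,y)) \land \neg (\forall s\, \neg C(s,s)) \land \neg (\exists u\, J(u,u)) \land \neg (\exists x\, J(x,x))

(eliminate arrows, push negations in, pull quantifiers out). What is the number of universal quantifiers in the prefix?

2

Push ¬ through the quantifiers and connectives to reach negation normal form:
  (\exists y\, J(y,y)) \land (\exists s\, C(s,s)) \land (\forall u\, \neg J(u,u)) \land (\forall x\, \neg J(x,x))
All bound variables are already distinct, so no renaming is needed.
Pull the quantifiers to the front (each side's bound variable is not free in the other side):
  \exists y\, \exists s\, \forall u\, \forall x\, (J(y,y) \land C(s,s) \land \neg J(u,u) \land \neg J(x,x))
The prefix is \exists y \exists s \forall u \forall x: 2 universal, 2 existential.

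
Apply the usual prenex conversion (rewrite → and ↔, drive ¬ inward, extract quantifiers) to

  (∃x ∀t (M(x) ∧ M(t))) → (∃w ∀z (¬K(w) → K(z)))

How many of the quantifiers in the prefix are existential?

2

Rewrite implications/biconditionals: A → B as ¬A ∨ B.
  ¬(∃x ∀t (M(x) ∧ M(t))) ∨ (∃w ∀z (¬¬K(w) ∨ K(z)))
Drive negations inward (¬∀x A ≡ ∃x ¬A, ¬∃x A ≡ ∀x ¬A, De Morgan for ∧/∨):
  (∀x ∃t (¬M(x) ∨ ¬M(t))) ∨ (∃w ∀z (K(w) ∨ K(z)))
All bound variables are already distinct, so no renaming is needed.
Finally move all quantifiers to the prefix:
  ∀x ∃t ∃w ∀z (¬M(x) ∨ ¬M(t) ∨ K(w) ∨ K(z))
The prefix is ∀x ∃t ∃w ∀z: 2 universal, 2 existential.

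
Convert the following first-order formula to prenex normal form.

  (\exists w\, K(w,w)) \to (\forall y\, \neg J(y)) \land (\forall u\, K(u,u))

\forall w\, \forall y\, \forall u\, (\neg K(w,w) \lor \neg J(y) \land K(u,u))

Rewrite implications/biconditionals: A → B as ¬A ∨ B.
  \neg (\exists w\, K(w,w)) \lor (\forall y\, \neg J(y)) \land (\forall u\, K(u,u))
Drive negations inward (¬∀x A ≡ ∃x ¬A, ¬∃x A ≡ ∀x ¬A, De Morgan for ∧/∨):
  (\forall w\, \neg K(w,w)) \lor (\forall y\, \neg J(y)) \land (\forall u\, K(u,u))
Pull the quantifiers to the front (each side's bound variable is not free in the other side):
  \forall w\, \forall y\, \forall u\, (\neg K(w,w) \lor \neg J(y) \land K(u,u))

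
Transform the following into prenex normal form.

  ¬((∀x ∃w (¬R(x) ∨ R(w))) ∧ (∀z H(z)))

Drive negations inward (¬∀x A ≡ ∃x ¬A, ¬∃x A ≡ ∀x ¬A, De Morgan for ∧/∨):
  (∃x ∀w (R(x) ∧ ¬R(w))) ∨ (∃z ¬H(z))
All bound variables are already distinct, so no renaming is needed.
Pull the quantifiers to the front (each side's bound variable is not free in the other side):
  ∃x ∀w ∃z (R(x) ∧ ¬R(w) ∨ ¬H(z))

∃x ∀w ∃z (R(x) ∧ ¬R(w) ∨ ¬H(z))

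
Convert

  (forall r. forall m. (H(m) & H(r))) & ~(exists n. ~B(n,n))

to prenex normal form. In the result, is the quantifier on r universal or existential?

Move each ¬ inward, flipping quantifiers it crosses:
  (forall r. forall m. (H(m) & H(r))) & (forall n. B(n,n))
All bound variables are already distinct, so no renaming is needed.
Pull the quantifiers to the front (each side's bound variable is not free in the other side):
  forall r. forall m. forall n. (H(m) & H(r) & B(n,n))
The quantifier forall r sits under an even number of negations, so it remains universal.

universal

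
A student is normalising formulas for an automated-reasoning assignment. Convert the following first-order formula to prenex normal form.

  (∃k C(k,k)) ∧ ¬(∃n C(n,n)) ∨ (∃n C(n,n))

∃k ∀n ∃s (C(k,k) ∧ ¬C(n,n) ∨ C(s,s))

Push ¬ through the quantifiers and connectives to reach negation normal form:
  (∃k C(k,k)) ∧ (∀n ¬C(n,n)) ∨ (∃n C(n,n))
Give each quantifier a distinct variable: n↦s.
  (∃k C(k,k)) ∧ (∀n ¬C(n,n)) ∨ (∃s C(s,s))
Pull the quantifiers to the front (each side's bound variable is not free in the other side):
  ∃k ∀n ∃s (C(k,k) ∧ ¬C(n,n) ∨ C(s,s))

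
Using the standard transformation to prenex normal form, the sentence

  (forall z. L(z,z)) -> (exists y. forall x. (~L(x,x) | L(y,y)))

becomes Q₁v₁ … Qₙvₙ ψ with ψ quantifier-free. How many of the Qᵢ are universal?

1

Eliminate → and ↔ using ¬ and ∨.
  ~(forall z. L(z,z)) | (exists y. forall x. (~L(x,x) | L(y,y)))
Move each ¬ inward, flipping quantifiers it crosses:
  (exists z. ~L(z,z)) | (exists y. forall x. (~L(x,x) | L(y,y)))
Pull the quantifiers to the front (each side's bound variable is not free in the other side):
  exists z. exists y. forall x. (~L(z,z) | ~L(x,x) | L(y,y))
The prefix is exists z exists y forall x: 1 universal, 2 existential.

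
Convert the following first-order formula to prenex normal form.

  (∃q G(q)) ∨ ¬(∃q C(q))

∃q ∀w (G(q) ∨ ¬C(w))

Push ¬ through the quantifiers and connectives to reach negation normal form:
  (∃q G(q)) ∨ (∀q ¬C(q))
Rename bound variables to avoid capture: q↦w.
  (∃q G(q)) ∨ (∀w ¬C(w))
Extract every quantifier outward, since the variables are now distinct and don't occur free across branches:
  ∃q ∀w (G(q) ∨ ¬C(w))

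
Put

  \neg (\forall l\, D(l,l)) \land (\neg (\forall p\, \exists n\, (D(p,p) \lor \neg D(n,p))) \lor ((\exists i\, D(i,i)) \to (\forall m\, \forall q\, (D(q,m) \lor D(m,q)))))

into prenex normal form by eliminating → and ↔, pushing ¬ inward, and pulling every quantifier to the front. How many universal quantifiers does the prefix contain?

First replace A → B with ¬A ∨ B.
  \neg (\forall l\, D(l,l)) \land (\neg (\forall p\, \exists n\, (D(p,p) \lor \neg D(n,p))) \lor \neg (\exists i\, D(i,i)) \lor (\forall m\, \forall q\, (D(q,m) \lor D(m,q))))
Move each ¬ inward, flipping quantifiers it crosses:
  (\exists l\, \neg D(l,l)) \land ((\exists p\, \forall n\, (\neg D(p,p) \land D(n,p))) \lor (\forall i\, \neg D(i,i)) \lor (\forall m\, \forall q\, (D(q,m) \lor D(m,q))))
All bound variables are already distinct, so no renaming is needed.
Finally move all quantifiers to the prefix:
  \exists l\, \exists p\, \forall n\, \forall i\, \forall m\, \forall q\, (\neg D(l,l) \land (\neg D(p,p) \land D(n,p) \lor \neg D(i,i) \lor D(q,m) \lor D(m,q)))
The prefix is \exists l \exists p \forall n \forall i \forall m \forall q: 4 universal, 2 existential.

4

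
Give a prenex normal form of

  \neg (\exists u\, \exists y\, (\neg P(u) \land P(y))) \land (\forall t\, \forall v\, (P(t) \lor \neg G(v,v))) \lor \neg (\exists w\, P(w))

Push ¬ through the quantifiers and connectives to reach negation normal form:
  (\forall u\, \forall y\, (P(u) \lor \neg P(y))) \land (\forall t\, \forall v\, (P(t) \lor \neg G(v,v))) \lor (\forall w\, \neg P(w))
Extract every quantifier outward, since the variables are now distinct and don't occur free across branches:
  \forall u\, \forall y\, \forall t\, \forall v\, \forall w\, ((P(u) \lor \neg P(y)) \land (P(t) \lor \neg G(v,v)) \lor \neg P(w))

\forall u\, \forall y\, \forall t\, \forall v\, \forall w\, ((P(u) \lor \neg P(y)) \land (P(t) \lor \neg G(v,v)) \lor \neg P(w))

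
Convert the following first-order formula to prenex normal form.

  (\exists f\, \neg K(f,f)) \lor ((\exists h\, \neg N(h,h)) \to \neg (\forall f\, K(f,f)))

\exists f\, \forall h\, \exists z1\, (\neg K(f,f) \lor N(h,h) \lor \neg K(z1,z1))

Rewrite implications/biconditionals: A → B as ¬A ∨ B.
  (\exists f\, \neg K(f,f)) \lor \neg (\exists h\, \neg N(h,h)) \lor \neg (\forall f\, K(f,f))
Push ¬ through the quantifiers and connectives to reach negation normal form:
  (\exists f\, \neg K(f,f)) \lor (\forall h\, N(h,h)) \lor (\exists f\, \neg K(f,f))
Give each quantifier a distinct variable: f↦z1.
  (\exists f\, \neg K(f,f)) \lor (\forall h\, N(h,h)) \lor (\exists z1\, \neg K(z1,z1))
Extract every quantifier outward, since the variables are now distinct and don't occur free across branches:
  \exists f\, \forall h\, \exists z1\, (\neg K(f,f) \lor N(h,h) \lor \neg K(z1,z1))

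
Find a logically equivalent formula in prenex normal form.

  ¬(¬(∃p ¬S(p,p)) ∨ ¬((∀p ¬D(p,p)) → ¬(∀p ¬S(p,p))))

∃p ∃b ∃u1 (¬S(p,p) ∧ (D(b,b) ∨ S(u1,u1)))

Rewrite implications/biconditionals: A → B as ¬A ∨ B.
  ¬(¬(∃p ¬S(p,p)) ∨ ¬(¬(∀p ¬D(p,p)) ∨ ¬(∀p ¬S(p,p))))
Push ¬ through the quantifiers and connectives to reach negation normal form:
  (∃p ¬S(p,p)) ∧ ((∃p D(p,p)) ∨ (∃p S(p,p)))
Rename bound variables to avoid capture: p↦b, p↦u1.
  (∃p ¬S(p,p)) ∧ ((∃b D(b,b)) ∨ (∃u1 S(u1,u1)))
Pull the quantifiers to the front (each side's bound variable is not free in the other side):
  ∃p ∃b ∃u1 (¬S(p,p) ∧ (D(b,b) ∨ S(u1,u1)))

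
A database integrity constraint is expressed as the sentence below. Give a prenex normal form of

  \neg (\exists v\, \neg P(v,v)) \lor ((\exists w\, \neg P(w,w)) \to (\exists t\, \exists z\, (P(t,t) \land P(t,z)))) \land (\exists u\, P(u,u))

\forall v\, \forall w\, \exists t\, \exists z\, \exists u\, (P(v,v) \lor (P(w,w) \lor P(t,t) \land P(t,z)) \land P(u,u))

First replace A → B with ¬A ∨ B.
  \neg (\exists v\, \neg P(v,v)) \lor (\neg (\exists w\, \neg P(w,w)) \lor (\exists t\, \exists z\, (P(t,t) \land P(t,z)))) \land (\exists u\, P(u,u))
Move each ¬ inward, flipping quantifiers it crosses:
  (\forall v\, P(v,v)) \lor ((\forall w\, P(w,w)) \lor (\exists t\, \exists z\, (P(t,t) \land P(t,z)))) \land (\exists u\, P(u,u))
Extract every quantifier outward, since the variables are now distinct and don't occur free across branches:
  \forall v\, \forall w\, \exists t\, \exists z\, \exists u\, (P(v,v) \lor (P(w,w) \lor P(t,t) \land P(t,z)) \land P(u,u))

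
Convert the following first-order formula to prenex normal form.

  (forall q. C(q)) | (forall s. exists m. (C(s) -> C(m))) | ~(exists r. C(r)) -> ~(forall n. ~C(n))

Rewrite implications/biconditionals: A → B as ¬A ∨ B.
  ~((forall q. C(q)) | (forall s. exists m. (~C(s) | C(m))) | ~(exists r. C(r))) | ~(forall n. ~C(n))
Drive negations inward (¬∀x A ≡ ∃x ¬A, ¬∃x A ≡ ∀x ¬A, De Morgan for ∧/∨):
  (exists q. ~C(q)) & (exists s. forall m. (C(s) & ~C(m))) & (exists r. C(r)) | (exists n. C(n))
All bound variables are already distinct, so no renaming is needed.
Extract every quantifier outward, since the variables are now distinct and don't occur free across branches:
  exists q. exists s. forall m. exists r. exists n. (~C(q) & C(s) & ~C(m) & C(r) | C(n))

exists q. exists s. forall m. exists r. exists n. (~C(q) & C(s) & ~C(m) & C(r) | C(n))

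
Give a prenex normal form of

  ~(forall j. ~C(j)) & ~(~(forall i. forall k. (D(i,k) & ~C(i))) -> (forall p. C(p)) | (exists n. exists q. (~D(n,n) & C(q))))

Rewrite implications/biconditionals: A → B as ¬A ∨ B.
  ~(forall j. ~C(j)) & ~(~~(forall i. forall k. (D(i,k) & ~C(i))) | (forall p. C(p)) | (exists n. exists q. (~D(n,n) & C(q))))
Push ¬ through the quantifiers and connectives to reach negation normal form:
  (exists j. C(j)) & (exists i. exists k. (~D(i,k) | C(i))) & (exists p. ~C(p)) & (forall n. forall q. (D(n,n) | ~C(q)))
Extract every quantifier outward, since the variables are now distinct and don't occur free across branches:
  exists j. exists i. exists k. exists p. forall n. forall q. (C(j) & (~D(i,k) | C(i)) & ~C(p) & (D(n,n) | ~C(q)))

exists j. exists i. exists k. exists p. forall n. forall q. (C(j) & (~D(i,k) | C(i)) & ~C(p) & (D(n,n) | ~C(q)))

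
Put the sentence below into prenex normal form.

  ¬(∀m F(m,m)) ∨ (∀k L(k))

∃m ∀k (¬F(m,m) ∨ L(k))

Move each ¬ inward, flipping quantifiers it crosses:
  (∃m ¬F(m,m)) ∨ (∀k L(k))
All bound variables are already distinct, so no renaming is needed.
Finally move all quantifiers to the prefix:
  ∃m ∀k (¬F(m,m) ∨ L(k))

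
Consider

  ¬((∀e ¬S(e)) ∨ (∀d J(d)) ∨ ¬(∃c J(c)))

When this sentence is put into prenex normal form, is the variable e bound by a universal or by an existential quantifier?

existential

Drive negations inward (¬∀x A ≡ ∃x ¬A, ¬∃x A ≡ ∀x ¬A, De Morgan for ∧/∨):
  (∃e S(e)) ∧ (∃d ¬J(d)) ∧ (∃c J(c))
Finally move all quantifiers to the prefix:
  ∃e ∃d ∃c (S(e) ∧ ¬J(d) ∧ J(c))
The quantifier ∀e sits under an odd number of negations, so it flips to ∃e.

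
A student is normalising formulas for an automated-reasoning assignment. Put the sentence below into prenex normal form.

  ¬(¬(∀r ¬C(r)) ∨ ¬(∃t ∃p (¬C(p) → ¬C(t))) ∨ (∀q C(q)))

Rewrite implications/biconditionals: A → B as ¬A ∨ B.
  ¬(¬(∀r ¬C(r)) ∨ ¬(∃t ∃p (¬¬C(p) ∨ ¬C(t))) ∨ (∀q C(q)))
Move each ¬ inward, flipping quantifiers it crosses:
  (∀r ¬C(r)) ∧ (∃t ∃p (C(p) ∨ ¬C(t))) ∧ (∃q ¬C(q))
All bound variables are already distinct, so no renaming is needed.
Pull the quantifiers to the front (each side's bound variable is not free in the other side):
  ∀r ∃t ∃p ∃q (¬C(r) ∧ (C(p) ∨ ¬C(t)) ∧ ¬C(q))

∀r ∃t ∃p ∃q (¬C(r) ∧ (C(p) ∨ ¬C(t)) ∧ ¬C(q))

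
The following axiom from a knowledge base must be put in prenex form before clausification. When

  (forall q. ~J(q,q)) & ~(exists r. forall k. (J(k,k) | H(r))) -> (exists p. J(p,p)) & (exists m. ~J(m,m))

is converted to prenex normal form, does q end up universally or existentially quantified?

existential

Eliminate → and ↔ using ¬ and ∨.
  ~((forall q. ~J(q,q)) & ~(exists r. forall k. (J(k,k) | H(r)))) | (exists p. J(p,p)) & (exists m. ~J(m,m))
Drive negations inward (¬∀x A ≡ ∃x ¬A, ¬∃x A ≡ ∀x ¬A, De Morgan for ∧/∨):
  (exists q. J(q,q)) | (exists r. forall k. (J(k,k) | H(r))) | (exists p. J(p,p)) & (exists m. ~J(m,m))
All bound variables are already distinct, so no renaming is needed.
Extract every quantifier outward, since the variables are now distinct and don't occur free across branches:
  exists q. exists r. forall k. exists p. exists m. (J(q,q) | J(k,k) | H(r) | J(p,p) & ~J(m,m))
The quantifier forall q sits under an odd number of negations (counting the antecedent side of each →), so it flips to exists q.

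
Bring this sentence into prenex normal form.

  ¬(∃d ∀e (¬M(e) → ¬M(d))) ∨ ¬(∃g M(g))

First replace A → B with ¬A ∨ B.
  ¬(∃d ∀e (¬¬M(e) ∨ ¬M(d))) ∨ ¬(∃g M(g))
Drive negations inward (¬∀x A ≡ ∃x ¬A, ¬∃x A ≡ ∀x ¬A, De Morgan for ∧/∨):
  (∀d ∃e (¬M(e) ∧ M(d))) ∨ (∀g ¬M(g))
Extract every quantifier outward, since the variables are now distinct and don't occur free across branches:
  ∀d ∃e ∀g (¬M(e) ∧ M(d) ∨ ¬M(g))

∀d ∃e ∀g (¬M(e) ∧ M(d) ∨ ¬M(g))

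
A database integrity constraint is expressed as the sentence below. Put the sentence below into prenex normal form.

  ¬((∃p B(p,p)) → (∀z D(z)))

Eliminate → and ↔ using ¬ and ∨.
  ¬(¬(∃p B(p,p)) ∨ (∀z D(z)))
Move each ¬ inward, flipping quantifiers it crosses:
  (∃p B(p,p)) ∧ (∃z ¬D(z))
Pull the quantifiers to the front (each side's bound variable is not free in the other side):
  ∃p ∃z (B(p,p) ∧ ¬D(z))

∃p ∃z (B(p,p) ∧ ¬D(z))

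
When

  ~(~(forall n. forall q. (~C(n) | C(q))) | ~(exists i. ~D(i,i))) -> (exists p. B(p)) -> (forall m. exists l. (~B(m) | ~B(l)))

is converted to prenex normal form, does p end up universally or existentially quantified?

universal

First replace A → B with ¬A ∨ B.
  ~~(~(forall n. forall q. (~C(n) | C(q))) | ~(exists i. ~D(i,i))) | ~(exists p. B(p)) | (forall m. exists l. (~B(m) | ~B(l)))
Drive negations inward (¬∀x A ≡ ∃x ¬A, ¬∃x A ≡ ∀x ¬A, De Morgan for ∧/∨):
  (exists n. exists q. (C(n) & ~C(q))) | (forall i. D(i,i)) | (forall p. ~B(p)) | (forall m. exists l. (~B(m) | ~B(l)))
Finally move all quantifiers to the prefix:
  exists n. exists q. forall i. forall p. forall m. exists l. (C(n) & ~C(q) | D(i,i) | ~B(p) | ~B(m) | ~B(l))
The quantifier exists p sits under an odd number of negations (counting the antecedent side of each →), so it flips to forall p.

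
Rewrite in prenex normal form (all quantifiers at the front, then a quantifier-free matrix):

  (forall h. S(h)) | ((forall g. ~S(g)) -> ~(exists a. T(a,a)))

Eliminate → and ↔ using ¬ and ∨.
  (forall h. S(h)) | ~(forall g. ~S(g)) | ~(exists a. T(a,a))
Move each ¬ inward, flipping quantifiers it crosses:
  (forall h. S(h)) | (exists g. S(g)) | (forall a. ~T(a,a))
Extract every quantifier outward, since the variables are now distinct and don't occur free across branches:
  forall h. exists g. forall a. (S(h) | S(g) | ~T(a,a))

forall h. exists g. forall a. (S(h) | S(g) | ~T(a,a))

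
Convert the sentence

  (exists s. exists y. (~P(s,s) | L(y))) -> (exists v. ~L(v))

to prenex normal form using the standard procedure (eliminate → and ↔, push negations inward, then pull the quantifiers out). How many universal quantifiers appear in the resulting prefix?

2

First replace A → B with ¬A ∨ B.
  ~(exists s. exists y. (~P(s,s) | L(y))) | (exists v. ~L(v))
Drive negations inward (¬∀x A ≡ ∃x ¬A, ¬∃x A ≡ ∀x ¬A, De Morgan for ∧/∨):
  (forall s. forall y. (P(s,s) & ~L(y))) | (exists v. ~L(v))
Extract every quantifier outward, since the variables are now distinct and don't occur free across branches:
  forall s. forall y. exists v. (P(s,s) & ~L(y) | ~L(v))
The prefix is forall s forall y exists v: 2 universal, 1 existential.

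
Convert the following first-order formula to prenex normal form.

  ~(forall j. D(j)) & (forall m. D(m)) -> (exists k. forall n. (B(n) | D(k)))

forall j. exists m. exists k. forall n. (D(j) | ~D(m) | B(n) | D(k))

Eliminate → and ↔ using ¬ and ∨.
  ~(~(forall j. D(j)) & (forall m. D(m))) | (exists k. forall n. (B(n) | D(k)))
Move each ¬ inward, flipping quantifiers it crosses:
  (forall j. D(j)) | (exists m. ~D(m)) | (exists k. forall n. (B(n) | D(k)))
All bound variables are already distinct, so no renaming is needed.
Extract every quantifier outward, since the variables are now distinct and don't occur free across branches:
  forall j. exists m. exists k. forall n. (D(j) | ~D(m) | B(n) | D(k))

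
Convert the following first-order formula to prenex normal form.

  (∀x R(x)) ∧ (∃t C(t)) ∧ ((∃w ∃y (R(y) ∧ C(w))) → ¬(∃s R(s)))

∀x ∃t ∀w ∀y ∀s (R(x) ∧ C(t) ∧ (¬R(y) ∨ ¬C(w) ∨ ¬R(s)))

Eliminate → and ↔ using ¬ and ∨.
  (∀x R(x)) ∧ (∃t C(t)) ∧ (¬(∃w ∃y (R(y) ∧ C(w))) ∨ ¬(∃s R(s)))
Drive negations inward (¬∀x A ≡ ∃x ¬A, ¬∃x A ≡ ∀x ¬A, De Morgan for ∧/∨):
  (∀x R(x)) ∧ (∃t C(t)) ∧ ((∀w ∀y (¬R(y) ∨ ¬C(w))) ∨ (∀s ¬R(s)))
Pull the quantifiers to the front (each side's bound variable is not free in the other side):
  ∀x ∃t ∀w ∀y ∀s (R(x) ∧ C(t) ∧ (¬R(y) ∨ ¬C(w) ∨ ¬R(s)))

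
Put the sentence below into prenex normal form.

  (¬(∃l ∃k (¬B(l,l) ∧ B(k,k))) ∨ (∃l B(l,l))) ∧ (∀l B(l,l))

Push ¬ through the quantifiers and connectives to reach negation normal form:
  ((∀l ∀k (B(l,l) ∨ ¬B(k,k))) ∨ (∃l B(l,l))) ∧ (∀l B(l,l))
Rename bound variables to avoid capture: l↦v1, l↦c.
  ((∀l ∀k (B(l,l) ∨ ¬B(k,k))) ∨ (∃v1 B(v1,v1))) ∧ (∀c B(c,c))
Extract every quantifier outward, since the variables are now distinct and don't occur free across branches:
  ∀l ∀k ∃v1 ∀c ((B(l,l) ∨ ¬B(k,k) ∨ B(v1,v1)) ∧ B(c,c))

∀l ∀k ∃v1 ∀c ((B(l,l) ∨ ¬B(k,k) ∨ B(v1,v1)) ∧ B(c,c))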